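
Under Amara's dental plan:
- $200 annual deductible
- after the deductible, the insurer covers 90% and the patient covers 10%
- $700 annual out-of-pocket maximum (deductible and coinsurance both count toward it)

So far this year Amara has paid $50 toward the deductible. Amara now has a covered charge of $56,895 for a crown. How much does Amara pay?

$650

Remaining deductible: $200 − $50 = $150.
The remaining $56,745 (= $56,895 − $150) moves to coinsurance.
Patient's 10% share of $56,745 is $5,674.50.
That puts the patient's cost at $150 + $5,674.50 = $5,824.50 before any cap.
That would bring total out-of-pocket to $5,874.50, past the $700 cap. The patient is capped at $700 − $50 = $650 on this claim.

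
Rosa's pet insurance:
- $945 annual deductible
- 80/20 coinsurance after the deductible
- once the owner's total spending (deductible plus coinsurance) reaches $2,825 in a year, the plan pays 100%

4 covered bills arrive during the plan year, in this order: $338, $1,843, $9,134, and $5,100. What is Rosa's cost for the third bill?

Bill 1, $338: fully absorbed by the deductible. Owner owes $338 (running OOP $338).
Bill 2, $1,843: $607 finishes the deductible; $1,236 goes to coinsurance; owner's 20% is $247.20. Owner owes $854.20 (running OOP $1,192.20).
Bill 3, $9,134: deductible met; 20% of $9,134 = $1,826.80. OOP would hit $3,019 > $2,825, so the cap limits the owner to $2,825 − $1,192.20 = $1,632.80.

$1,632.80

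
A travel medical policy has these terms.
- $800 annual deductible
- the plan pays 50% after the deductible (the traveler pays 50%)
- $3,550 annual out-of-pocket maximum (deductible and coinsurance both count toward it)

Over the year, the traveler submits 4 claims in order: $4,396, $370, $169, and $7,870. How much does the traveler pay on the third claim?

#1 ($4,396): $800 to deductible, leaving $3,596; traveler's 50% is $1,798. Traveler owes $2,598 (running OOP $2,598).
#2 ($370): deductible already satisfied, so traveler's share is 50% × $370 = $185. Traveler pays $185; OOP now $2,783.
#3 ($169): 50% coinsurance on $169 = $84.50. Cost to traveler: $84.50. OOP to date $2,867.50.

$84.50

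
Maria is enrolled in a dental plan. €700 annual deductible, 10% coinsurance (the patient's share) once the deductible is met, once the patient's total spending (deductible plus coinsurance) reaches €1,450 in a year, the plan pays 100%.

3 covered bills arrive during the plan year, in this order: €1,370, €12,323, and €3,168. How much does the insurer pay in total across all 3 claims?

Claim 1 (€1,370): deductible takes €700, €670 remains; coinsurance €670 × 10% = €67. Patient owes €767 (running OOP €767). Insurer: €1,370 − €767 = €603.
Claim 2 (€12,323): deductible already satisfied, so patient's share is 10% × €12,323 = €1,232.30. That would push OOP to €1,999.30, over the €1,450 cap, so patient pays €1,450 − €767 = €683. Insurer: €12,323 − €683 = €11,640.
Claim 3 (€3,168): deductible met; 10% of €3,168 = €316.80. That would push OOP to €1,766.80, over the €1,450 cap, so patient pays €1,450 − €1,450 = €0. Insurer: €3,168 − €0 = €3,168.
Insurer total = bills − patient's total = €16,861 − €1,450 = €15,411.

€15,411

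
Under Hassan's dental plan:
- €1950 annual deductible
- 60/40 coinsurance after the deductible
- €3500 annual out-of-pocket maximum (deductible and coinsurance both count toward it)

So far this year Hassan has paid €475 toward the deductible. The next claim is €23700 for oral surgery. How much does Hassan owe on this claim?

€3025

€475 of the €1950 deductible is already met, leaving €1475.
The remaining €22225 (= €23700 − €1475) moves to coinsurance.
Patient's 40% share of €22225 is €8890.
That puts the patient's cost at €1475 + €8890 = €10365 before any cap.
Adding €10365 to the €475 already spent would give €10840, which exceeds the €3500 cap; the patient pays just €3500 − €475 = €3025.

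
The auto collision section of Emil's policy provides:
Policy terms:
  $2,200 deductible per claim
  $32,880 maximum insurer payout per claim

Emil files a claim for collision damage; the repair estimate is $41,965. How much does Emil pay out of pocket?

After the deductible, $41,965 − $2,200 = $39,765 remains.
The $32,880 per-incident cap binds; insurer pays $32,880.
The driver bears the rest of the original loss: $41,965 − $32,880 = $9,085.

$9,085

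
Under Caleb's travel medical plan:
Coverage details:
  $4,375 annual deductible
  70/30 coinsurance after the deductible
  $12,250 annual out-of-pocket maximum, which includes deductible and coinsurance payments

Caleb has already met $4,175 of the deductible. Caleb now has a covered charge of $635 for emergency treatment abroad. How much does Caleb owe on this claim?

$330.50

Deductible still to meet: $4,375 − $4,175 = $200.
The remaining $435 (= $635 − $200) moves to coinsurance.
30% of $435 = $130.50 falls to the traveler.
So the traveler owes $200 + $130.50 = $330.50 before any cap.
Total out-of-pocket so far would be $4,175 + $330.50 = $4,505.50, below the $12,250 cap — no reduction.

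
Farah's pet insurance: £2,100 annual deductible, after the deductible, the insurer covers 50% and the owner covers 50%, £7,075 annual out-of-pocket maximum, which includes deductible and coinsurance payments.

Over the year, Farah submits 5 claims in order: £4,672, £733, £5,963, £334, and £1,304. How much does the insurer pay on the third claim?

Bill 1, £4,672: £2,100 finishes the deductible; £2,572 goes to coinsurance; coinsurance £2,572 × 50% = £1,286. Cost to owner: £3,386. OOP to date £3,386. Plan pays £4,672 − £3,386 = £1,286.
Bill 2, £733: deductible met; 50% of £733 = £366.50. Owner pays £366.50; OOP now £3,752.50. Insurer: £733 − £366.50 = £366.50.
Bill 3, £5,963: deductible met; 50% of £5,963 = £2,981.50. Owner pays £2,981.50; OOP now £6,734. Insurer: £5,963 − £2,981.50 = £2,981.50.

£2,981.50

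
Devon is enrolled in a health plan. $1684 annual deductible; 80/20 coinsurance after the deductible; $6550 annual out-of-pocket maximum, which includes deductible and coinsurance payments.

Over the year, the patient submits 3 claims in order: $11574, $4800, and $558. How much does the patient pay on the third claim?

$111.60

Claim 1 ($11574): deductible takes $1684, $9890 remains; 20% of $9890 = $1978. Patient owes $3662 (running OOP $3662).
Claim 2 ($4800): 20% coinsurance on $4800 = $960. Cost to patient: $960. OOP to date $4622.
Claim 3 ($558): deductible met; 20% of $558 = $111.60. Patient owes $111.60 (running OOP $4733.60).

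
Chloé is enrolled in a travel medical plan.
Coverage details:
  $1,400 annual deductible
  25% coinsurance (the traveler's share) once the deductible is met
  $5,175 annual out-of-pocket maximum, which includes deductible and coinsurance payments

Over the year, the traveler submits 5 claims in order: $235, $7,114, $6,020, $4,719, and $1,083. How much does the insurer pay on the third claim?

$4,515

Bill 1, $235: all of it applies to the deductible. Cost to traveler: $235. OOP to date $235. Insurer: $235 − $235 = $0.
Bill 2, $7,114: $1,165 to deductible, leaving $5,949; 25% of $5,949 = $1,487.25. Cost to traveler: $2,652.25. OOP to date $2,887.25. Plan pays $7,114 − $2,652.25 = $4,461.75.
Bill 3, $6,020: deductible met; 25% of $6,020 = $1,505. Traveler pays $1,505; OOP now $4,392.25. Plan pays $6,020 − $1,505 = $4,515.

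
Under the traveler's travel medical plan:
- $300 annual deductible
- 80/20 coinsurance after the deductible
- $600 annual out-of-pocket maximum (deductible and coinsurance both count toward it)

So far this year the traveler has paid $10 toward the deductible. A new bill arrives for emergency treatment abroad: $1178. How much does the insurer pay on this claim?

$10 of the $300 deductible is already met, leaving $290.
That leaves $1178 − $290 = $888 for coinsurance.
Traveler's 20% share of $888 is $177.60.
That puts the traveler's cost at $290 + $177.60 = $467.60 before any cap.
Cumulative spending $10 + $467.60 = $477.60 stays under the $600 maximum.
The insurer covers the remainder: $1178 − $467.60 = $710.40.

$710.40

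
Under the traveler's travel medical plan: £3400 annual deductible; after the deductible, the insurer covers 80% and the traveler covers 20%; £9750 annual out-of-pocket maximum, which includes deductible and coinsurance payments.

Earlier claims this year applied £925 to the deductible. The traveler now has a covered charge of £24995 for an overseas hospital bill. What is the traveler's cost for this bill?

£6979

£925 of the £3400 deductible is already met, leaving £2475.
The remaining £22520 (= £24995 − £2475) moves to coinsurance.
20% of £22520 = £4504 falls to the traveler.
Traveler responsibility before any cap: £2475 + £4504 = £6979.
Total out-of-pocket so far would be £925 + £6979 = £7904, below the £9750 cap — no reduction.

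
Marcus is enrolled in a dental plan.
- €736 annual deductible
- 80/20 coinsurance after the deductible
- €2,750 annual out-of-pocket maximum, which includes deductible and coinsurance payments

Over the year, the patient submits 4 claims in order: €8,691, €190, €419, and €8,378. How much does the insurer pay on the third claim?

Claim 1 (€8,691): €736 to deductible, leaving €7,955; 20% of €7,955 = €1,591. Patient owes €2,327 (running OOP €2,327). Insurer: €8,691 − €2,327 = €6,364.
Claim 2 (€190): 20% coinsurance on €190 = €38. Patient owes €38 (running OOP €2,365). Insurer: €190 − €38 = €152.
Claim 3 (€419): deductible met; 20% of €419 = €83.80. Patient owes €83.80 (running OOP €2,448.80). Plan pays €419 − €83.80 = €335.20.

€335.20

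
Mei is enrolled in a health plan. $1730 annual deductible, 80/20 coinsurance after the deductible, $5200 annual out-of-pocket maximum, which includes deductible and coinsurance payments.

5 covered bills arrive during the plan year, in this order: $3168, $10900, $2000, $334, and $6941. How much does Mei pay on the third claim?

$400

Claim 1 ($3168): deductible takes $1730, $1438 remains; patient's 20% is $287.60. Cost to patient: $2017.60. OOP to date $2017.60.
Claim 2 ($10900): 20% coinsurance on $10900 = $2180. Patient pays $2180; OOP now $4197.60.
Claim 3 ($2000): 20% coinsurance on $2000 = $400. Patient pays $400; OOP now $4597.60.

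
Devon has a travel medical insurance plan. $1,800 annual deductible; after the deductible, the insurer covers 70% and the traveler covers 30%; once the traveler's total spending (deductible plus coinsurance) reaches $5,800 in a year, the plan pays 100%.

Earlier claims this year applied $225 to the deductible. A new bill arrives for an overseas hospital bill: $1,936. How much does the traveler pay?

Remaining deductible: $1,800 − $225 = $1,575.
After the $1,575 deductible portion, $1,936 − $1,575 = $361 is subject to coinsurance.
30% of $361 = $108.30 falls to the traveler.
So the traveler owes $1,575 + $108.30 = $1,683.30 before any cap.
Total out-of-pocket so far would be $225 + $1,683.30 = $1,908.30, below the $5,800 cap — no reduction.

$1,683.30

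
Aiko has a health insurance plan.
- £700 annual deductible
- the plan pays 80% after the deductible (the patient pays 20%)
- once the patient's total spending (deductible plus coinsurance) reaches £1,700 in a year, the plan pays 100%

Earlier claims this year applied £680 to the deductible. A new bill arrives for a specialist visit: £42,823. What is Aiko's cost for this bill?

Remaining deductible: £700 − £680 = £20.
That leaves £42,823 − £20 = £42,803 for coinsurance.
Coinsurance: £42,803 × 20% = £8,560.60.
Patient responsibility before any cap: £20 + £8,560.60 = £8,580.60.
Year-to-date out-of-pocket would reach £680 + £8,580.60 = £9,260.60, above the £1,700 maximum, so the patient pays only £1,700 − £680 = £1,020.

£1,020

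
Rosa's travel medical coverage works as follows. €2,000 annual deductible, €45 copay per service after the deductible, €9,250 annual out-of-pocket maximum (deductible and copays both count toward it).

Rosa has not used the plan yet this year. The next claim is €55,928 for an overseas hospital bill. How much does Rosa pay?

€2,045

The full €2,000 deductible is still open; €2,000 of this bill applies to it.
After the €2,000 deductible portion, €55,928 − €2,000 = €53,928 is subject to the copay.
Copay on this service: €45.
Traveler responsibility before any cap: €2,000 + €45 = €2,045.
Year-to-date out-of-pocket becomes €0 + €2,045 = €2,045, still under the €9,250 maximum, so no cap applies.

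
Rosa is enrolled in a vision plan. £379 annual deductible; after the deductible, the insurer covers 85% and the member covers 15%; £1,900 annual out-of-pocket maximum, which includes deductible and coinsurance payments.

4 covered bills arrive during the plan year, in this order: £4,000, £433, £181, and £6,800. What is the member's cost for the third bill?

£27.15

Claim 1 — £4,000: £379 finishes the deductible; £3,621 goes to coinsurance; 15% of £3,621 = £543.15. Member pays £922.15; OOP now £922.15.
Claim 2 — £433: deductible already satisfied, so member's share is 15% × £433 = £64.95. Member pays £64.95; OOP now £987.10.
Claim 3 — £181: deductible met; 15% of £181 = £27.15. Member owes £27.15 (running OOP £1,014.25).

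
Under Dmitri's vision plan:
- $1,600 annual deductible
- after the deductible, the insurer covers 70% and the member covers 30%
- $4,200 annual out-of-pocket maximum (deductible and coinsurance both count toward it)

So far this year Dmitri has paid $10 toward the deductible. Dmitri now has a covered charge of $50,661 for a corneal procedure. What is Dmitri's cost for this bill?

Remaining deductible: $1,600 − $10 = $1,590.
That leaves $50,661 − $1,590 = $49,071 for coinsurance.
Member's 30% share of $49,071 is $14,721.30.
So the member owes $1,590 + $14,721.30 = $16,311.30 before any cap.
Adding $16,311.30 to the $10 already spent would give $16,321.30, which exceeds the $4,200 cap; the member pays just $4,200 − $10 = $4,190.

$4,190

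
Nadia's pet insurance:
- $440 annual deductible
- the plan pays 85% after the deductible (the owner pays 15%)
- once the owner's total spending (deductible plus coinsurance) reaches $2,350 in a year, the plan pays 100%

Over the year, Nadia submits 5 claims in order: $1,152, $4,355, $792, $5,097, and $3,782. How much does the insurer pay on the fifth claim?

$3,515.40

Claim 1 — $1,152: $440 to deductible, leaving $712; coinsurance $712 × 15% = $106.80. Owner pays $546.80; OOP now $546.80. Plan pays $1,152 − $546.80 = $605.20.
Claim 2 — $4,355: 15% coinsurance on $4,355 = $653.25. Owner owes $653.25 (running OOP $1,200.05). Insurer: $4,355 − $653.25 = $3,701.75.
Claim 3 — $792: deductible met; 15% of $792 = $118.80. Owner owes $118.80 (running OOP $1,318.85). Plan pays $792 − $118.80 = $673.20.
Claim 4 — $5,097: deductible met; 15% of $5,097 = $764.55. Owner pays $764.55; OOP now $2,083.40. Insurer: $5,097 − $764.55 = $4,332.45.
Claim 5 — $3,782: deductible already satisfied, so owner's share is 15% × $3,782 = $567.30. That would push OOP to $2,650.70, over the $2,350 cap, so owner pays $2,350 − $2,083.40 = $266.60. Insurer: $3,782 − $266.60 = $3,515.40.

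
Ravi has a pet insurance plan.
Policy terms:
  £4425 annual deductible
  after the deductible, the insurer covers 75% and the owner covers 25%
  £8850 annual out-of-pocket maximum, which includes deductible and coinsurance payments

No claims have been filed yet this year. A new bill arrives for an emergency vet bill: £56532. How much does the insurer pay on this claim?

Nothing has been paid toward the £4425 deductible, so the first £4425 of this charge is applied there.
That leaves £56532 − £4425 = £52107 for coinsurance.
Owner's 25% share of £52107 is £13026.75.
That puts the owner's cost at £4425 + £13026.75 = £17451.75 before any cap.
That would bring total out-of-pocket to £17451.75, past the £8850 cap. The owner is capped at £8850 − £0 = £8850 on this claim.
Insurer pays the balance: £56532 − £8850 = £47682.

£47682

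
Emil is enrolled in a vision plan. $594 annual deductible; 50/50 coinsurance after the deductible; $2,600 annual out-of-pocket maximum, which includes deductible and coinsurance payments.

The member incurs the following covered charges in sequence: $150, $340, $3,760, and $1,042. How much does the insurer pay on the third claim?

$1,828

Bill 1, $150: all of it applies to the deductible. Cost to member: $150. OOP to date $150. Insurer: $150 − $150 = $0.
Bill 2, $340: all of it applies to the deductible. Member pays $340; OOP now $490. Insurer: $340 − $340 = $0.
Bill 3, $3,760: deductible takes $104, $3,656 remains; member's 50% is $1,828. Cost to member: $1,932. OOP to date $2,422. Insurer: $3,760 − $1,932 = $1,828.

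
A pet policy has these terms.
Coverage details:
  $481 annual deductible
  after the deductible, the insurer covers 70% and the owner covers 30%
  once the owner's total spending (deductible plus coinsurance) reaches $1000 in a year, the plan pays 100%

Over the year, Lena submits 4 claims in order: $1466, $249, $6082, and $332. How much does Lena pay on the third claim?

Claim 1 — $1466: deductible takes $481, $985 remains; owner's 30% is $295.50. Cost to owner: $776.50. OOP to date $776.50.
Claim 2 — $249: deductible already satisfied, so owner's share is 30% × $249 = $74.70. Owner owes $74.70 (running OOP $851.20).
Claim 3 — $6082: deductible already satisfied, so owner's share is 30% × $6082 = $1824.60. That would push OOP to $2675.80, over the $1000 cap, so owner pays $1000 − $851.20 = $148.80.

$148.80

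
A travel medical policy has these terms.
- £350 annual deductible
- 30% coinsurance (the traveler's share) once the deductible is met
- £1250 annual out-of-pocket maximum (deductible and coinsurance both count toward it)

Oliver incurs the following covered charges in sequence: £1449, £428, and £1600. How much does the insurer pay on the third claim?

Claim 1 — £1449: £350 to deductible, leaving £1099; coinsurance £1099 × 30% = £329.70. Cost to traveler: £679.70. OOP to date £679.70. Plan pays £1449 − £679.70 = £769.30.
Claim 2 — £428: deductible met; 30% of £428 = £128.40. Traveler owes £128.40 (running OOP £808.10). Insurer: £428 − £128.40 = £299.60.
Claim 3 — £1600: deductible already satisfied, so traveler's share is 30% × £1600 = £480. OOP would hit £1288.10 > £1250, so the cap limits the traveler to £1250 − £808.10 = £441.90. Plan pays £1600 − £441.90 = £1158.10.

£1158.10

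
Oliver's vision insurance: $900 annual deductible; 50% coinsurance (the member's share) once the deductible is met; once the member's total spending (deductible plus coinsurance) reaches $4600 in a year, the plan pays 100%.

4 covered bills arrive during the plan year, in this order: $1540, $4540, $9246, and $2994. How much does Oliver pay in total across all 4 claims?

$4600

Claim 1 — $1540: deductible takes $900, $640 remains; 50% of $640 = $320. Cost to member: $1220. OOP to date $1220.
Claim 2 — $4540: 50% coinsurance on $4540 = $2270. Member owes $2270 (running OOP $3490).
Claim 3 — $9246: deductible already satisfied, so member's share is 50% × $9246 = $4623. That would push OOP to $8113, over the $4600 cap, so member pays $4600 − $3490 = $1110.
Claim 4 — $2994: deductible already satisfied, so member's share is 50% × $2994 = $1497. That would push OOP to $6097, over the $4600 cap, so member pays $4600 − $4600 = $0.
Summing the member's payments: $1220 + $2270 + $1110 + $0 = $4600.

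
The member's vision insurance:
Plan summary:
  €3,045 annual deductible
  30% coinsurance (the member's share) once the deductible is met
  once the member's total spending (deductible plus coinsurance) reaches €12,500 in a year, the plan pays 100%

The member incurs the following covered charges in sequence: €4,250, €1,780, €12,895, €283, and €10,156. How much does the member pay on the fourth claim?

€84.90

Claim 1 — €4,250: deductible takes €3,045, €1,205 remains; member's 30% is €361.50. Cost to member: €3,406.50. OOP to date €3,406.50.
Claim 2 — €1,780: deductible already satisfied, so member's share is 30% × €1,780 = €534. Member pays €534; OOP now €3,940.50.
Claim 3 — €12,895: deductible met; 30% of €12,895 = €3,868.50. Member pays €3,868.50; OOP now €7,809.
Claim 4 — €283: 30% coinsurance on €283 = €84.90. Member owes €84.90 (running OOP €7,893.90).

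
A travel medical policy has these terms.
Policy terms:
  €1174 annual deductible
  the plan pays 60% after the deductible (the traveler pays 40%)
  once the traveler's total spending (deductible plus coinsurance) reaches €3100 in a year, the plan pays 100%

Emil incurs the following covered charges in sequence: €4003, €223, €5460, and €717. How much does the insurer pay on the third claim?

#1 (€4003): €1174 finishes the deductible; €2829 goes to coinsurance; coinsurance €2829 × 40% = €1131.60. Traveler pays €2305.60; OOP now €2305.60. Plan pays €4003 − €2305.60 = €1697.40.
#2 (€223): deductible already satisfied, so traveler's share is 40% × €223 = €89.20. Cost to traveler: €89.20. OOP to date €2394.80. Plan pays €223 − €89.20 = €133.80.
#3 (€5460): deductible already satisfied, so traveler's share is 40% × €5460 = €2184. OOP would hit €4578.80 > €3100, so the cap limits the traveler to €3100 − €2394.80 = €705.20. Insurer: €5460 − €705.20 = €4754.80.

€4754.80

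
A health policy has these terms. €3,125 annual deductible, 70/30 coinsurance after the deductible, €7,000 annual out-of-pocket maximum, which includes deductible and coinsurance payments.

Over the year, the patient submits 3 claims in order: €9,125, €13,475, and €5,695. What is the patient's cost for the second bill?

#1 (€9,125): €3,125 finishes the deductible; €6,000 goes to coinsurance; patient's 30% is €1,800. Patient pays €4,925; OOP now €4,925.
#2 (€13,475): 30% coinsurance on €13,475 = €4,042.50. Adding that to €4,925 gives €8,967.50, past the €7,000 cap; patient pays only €7,000 − €4,925 = €2,075.

€2,075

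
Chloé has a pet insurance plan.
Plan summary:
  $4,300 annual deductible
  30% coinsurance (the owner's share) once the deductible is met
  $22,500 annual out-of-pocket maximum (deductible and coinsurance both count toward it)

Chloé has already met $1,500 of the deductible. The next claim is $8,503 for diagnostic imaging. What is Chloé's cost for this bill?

Remaining deductible: $4,300 − $1,500 = $2,800.
After the $2,800 deductible portion, $8,503 − $2,800 = $5,703 is subject to coinsurance.
Owner's 30% share of $5,703 is $1,710.90.
So the owner owes $2,800 + $1,710.90 = $4,510.90 before any cap.
Total out-of-pocket so far would be $1,500 + $4,510.90 = $6,010.90, below the $22,500 cap — no reduction.

$4,510.90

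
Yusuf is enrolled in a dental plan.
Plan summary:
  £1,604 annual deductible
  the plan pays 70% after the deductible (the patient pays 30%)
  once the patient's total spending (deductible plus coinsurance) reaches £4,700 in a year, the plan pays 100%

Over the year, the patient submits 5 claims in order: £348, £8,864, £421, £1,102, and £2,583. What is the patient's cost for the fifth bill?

Claim 1 — £348: all of it applies to the deductible. Patient owes £348 (running OOP £348).
Claim 2 — £8,864: £1,256 to deductible, leaving £7,608; patient's 30% is £2,282.40. Patient owes £3,538.40 (running OOP £3,886.40).
Claim 3 — £421: deductible already satisfied, so patient's share is 30% × £421 = £126.30. Patient owes £126.30 (running OOP £4,012.70).
Claim 4 — £1,102: deductible already satisfied, so patient's share is 30% × £1,102 = £330.60. Patient pays £330.60; OOP now £4,343.30.
Claim 5 — £2,583: deductible met; 30% of £2,583 = £774.90. That would push OOP to £5,118.20, over the £4,700 cap, so patient pays £4,700 − £4,343.30 = £356.70.

£356.70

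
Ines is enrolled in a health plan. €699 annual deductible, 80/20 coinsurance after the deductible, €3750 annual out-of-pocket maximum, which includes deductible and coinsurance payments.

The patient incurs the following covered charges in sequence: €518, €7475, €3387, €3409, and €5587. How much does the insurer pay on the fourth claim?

€2727.20

Bill 1, €518: fully absorbed by the deductible. Cost to patient: €518. OOP to date €518. Insurer: €518 − €518 = €0.
Bill 2, €7475: €181 finishes the deductible; €7294 goes to coinsurance; coinsurance €7294 × 20% = €1458.80. Patient owes €1639.80 (running OOP €2157.80). Insurer: €7475 − €1639.80 = €5835.20.
Bill 3, €3387: deductible met; 20% of €3387 = €677.40. Cost to patient: €677.40. OOP to date €2835.20. Plan pays €3387 − €677.40 = €2709.60.
Bill 4, €3409: deductible already satisfied, so patient's share is 20% × €3409 = €681.80. Patient owes €681.80 (running OOP €3517). Plan pays €3409 − €681.80 = €2727.20.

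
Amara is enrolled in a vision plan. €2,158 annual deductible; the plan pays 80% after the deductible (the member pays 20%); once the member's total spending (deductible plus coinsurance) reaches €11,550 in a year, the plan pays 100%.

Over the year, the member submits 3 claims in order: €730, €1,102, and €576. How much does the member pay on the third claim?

#1 (€730): fully absorbed by the deductible. Member pays €730; OOP now €730.
#2 (€1,102): all of it applies to the deductible. Member owes €1,102 (running OOP €1,832).
#3 (€576): €326 to deductible, leaving €250; member's 20% is €50. Member owes €376 (running OOP €2,208).

€376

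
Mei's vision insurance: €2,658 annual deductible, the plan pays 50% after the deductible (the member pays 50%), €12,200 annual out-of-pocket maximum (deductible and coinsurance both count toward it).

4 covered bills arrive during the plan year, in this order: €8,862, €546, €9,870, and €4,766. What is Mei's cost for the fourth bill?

#1 (€8,862): deductible takes €2,658, €6,204 remains; 50% of €6,204 = €3,102. Cost to member: €5,760. OOP to date €5,760.
#2 (€546): 50% coinsurance on €546 = €273. Cost to member: €273. OOP to date €6,033.
#3 (€9,870): deductible already satisfied, so member's share is 50% × €9,870 = €4,935. Member pays €4,935; OOP now €10,968.
#4 (€4,766): deductible already satisfied, so member's share is 50% × €4,766 = €2,383. That would push OOP to €13,351, over the €12,200 cap, so member pays €12,200 − €10,968 = €1,232.

€1,232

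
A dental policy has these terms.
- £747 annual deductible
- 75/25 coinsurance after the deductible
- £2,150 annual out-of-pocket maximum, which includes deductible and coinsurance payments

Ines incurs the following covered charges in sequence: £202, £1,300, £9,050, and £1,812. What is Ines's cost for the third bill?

#1 (£202): all of it applies to the deductible. Patient pays £202; OOP now £202.
#2 (£1,300): deductible takes £545, £755 remains; coinsurance £755 × 25% = £188.75. Patient pays £733.75; OOP now £935.75.
#3 (£9,050): 25% coinsurance on £9,050 = £2,262.50. That would push OOP to £3,198.25, over the £2,150 cap, so patient pays £2,150 − £935.75 = £1,214.25.

£1,214.25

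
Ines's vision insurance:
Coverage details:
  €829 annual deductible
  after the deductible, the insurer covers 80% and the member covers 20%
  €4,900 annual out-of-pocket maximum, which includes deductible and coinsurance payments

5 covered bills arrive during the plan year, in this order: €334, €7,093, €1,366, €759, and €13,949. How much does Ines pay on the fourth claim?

#1 (€334): all of it applies to the deductible. Member owes €334 (running OOP €334).
#2 (€7,093): deductible takes €495, €6,598 remains; member's 20% is €1,319.60. Cost to member: €1,814.60. OOP to date €2,148.60.
#3 (€1,366): 20% coinsurance on €1,366 = €273.20. Member owes €273.20 (running OOP €2,421.80).
#4 (€759): deductible met; 20% of €759 = €151.80. Cost to member: €151.80. OOP to date €2,573.60.

€151.80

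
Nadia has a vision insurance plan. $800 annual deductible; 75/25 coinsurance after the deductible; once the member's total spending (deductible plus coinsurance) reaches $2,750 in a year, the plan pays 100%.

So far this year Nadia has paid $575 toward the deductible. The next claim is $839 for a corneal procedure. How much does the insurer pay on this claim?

$460.50

Deductible still to meet: $800 − $575 = $225.
After the $225 deductible portion, $839 − $225 = $614 is subject to coinsurance.
Coinsurance: $614 × 25% = $153.50.
Member responsibility before any cap: $225 + $153.50 = $378.50.
Cumulative spending $575 + $378.50 = $953.50 stays under the $2,750 maximum.
Insurer pays the balance: $839 − $378.50 = $460.50.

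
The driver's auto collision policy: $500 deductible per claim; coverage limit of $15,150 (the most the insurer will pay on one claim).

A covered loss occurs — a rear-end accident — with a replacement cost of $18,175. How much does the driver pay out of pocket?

$3,025

After the deductible, $18,175 − $500 = $17,675 remains.
The $15,150 per-incident cap binds; insurer pays $15,150.
Driver's share is the uncovered remainder: $18,175 − $15,150 = $3,025.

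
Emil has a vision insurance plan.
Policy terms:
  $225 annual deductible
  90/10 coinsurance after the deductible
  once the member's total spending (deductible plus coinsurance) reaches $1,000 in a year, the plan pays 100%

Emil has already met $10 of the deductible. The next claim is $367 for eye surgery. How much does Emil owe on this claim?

$230.20

Remaining deductible: $225 − $10 = $215.
That leaves $367 − $215 = $152 for coinsurance.
Coinsurance: $152 × 10% = $15.20.
So the member owes $215 + $15.20 = $230.20 before any cap.
Cumulative spending $10 + $230.20 = $240.20 stays under the $1,000 maximum.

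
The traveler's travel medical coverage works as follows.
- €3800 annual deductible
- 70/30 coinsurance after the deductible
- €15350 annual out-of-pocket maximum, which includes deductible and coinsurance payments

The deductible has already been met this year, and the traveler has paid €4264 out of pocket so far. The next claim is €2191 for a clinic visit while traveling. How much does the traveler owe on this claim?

With the deductible met, the entire €2191 is subject to coinsurance.
Traveler's 30% share of €2191 is €657.30.
Year-to-date out-of-pocket becomes €4264 + €657.30 = €4921.30, still under the €15350 maximum, so no cap applies.

€657.30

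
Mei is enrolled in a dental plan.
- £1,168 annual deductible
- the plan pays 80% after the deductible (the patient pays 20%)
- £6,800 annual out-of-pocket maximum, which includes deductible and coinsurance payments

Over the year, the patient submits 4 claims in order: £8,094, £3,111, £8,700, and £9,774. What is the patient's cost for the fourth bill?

Bill 1, £8,094: £1,168 to deductible, leaving £6,926; coinsurance £6,926 × 20% = £1,385.20. Patient pays £2,553.20; OOP now £2,553.20.
Bill 2, £3,111: deductible already satisfied, so patient's share is 20% × £3,111 = £622.20. Patient pays £622.20; OOP now £3,175.40.
Bill 3, £8,700: 20% coinsurance on £8,700 = £1,740. Patient pays £1,740; OOP now £4,915.40.
Bill 4, £9,774: 20% coinsurance on £9,774 = £1,954.80. OOP would hit £6,870.20 > £6,800, so the cap limits the patient to £6,800 − £4,915.40 = £1,884.60.

£1,884.60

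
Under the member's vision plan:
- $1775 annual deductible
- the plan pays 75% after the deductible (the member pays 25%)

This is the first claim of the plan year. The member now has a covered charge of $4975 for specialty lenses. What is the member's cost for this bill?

Deductible not yet touched, so the first $1775 of the bill goes to the deductible.
That leaves $4975 − $1775 = $3200 for coinsurance.
25% of $3200 = $800 falls to the member.
So the member owes $1775 + $800 = $2575.

$2575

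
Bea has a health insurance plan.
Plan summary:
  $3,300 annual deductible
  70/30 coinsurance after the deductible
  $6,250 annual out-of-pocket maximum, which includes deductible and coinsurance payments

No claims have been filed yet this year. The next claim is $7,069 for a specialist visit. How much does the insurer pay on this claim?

Nothing has been paid toward the $3,300 deductible, so the first $3,300 of this charge is applied there.
The remaining $3,769 (= $7,069 − $3,300) moves to coinsurance.
30% of $3,769 = $1,130.70 falls to the patient.
So the patient owes $3,300 + $1,130.70 = $4,430.70 before any cap.
Cumulative spending $0 + $4,430.70 = $4,430.70 stays under the $6,250 maximum.
Insurer pays the balance: $7,069 − $4,430.70 = $2,638.30.

$2,638.30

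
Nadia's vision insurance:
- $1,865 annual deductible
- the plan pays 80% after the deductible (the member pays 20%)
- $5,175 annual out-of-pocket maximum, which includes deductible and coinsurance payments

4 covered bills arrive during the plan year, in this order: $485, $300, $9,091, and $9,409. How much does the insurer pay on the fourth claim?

Bill 1, $485: entire amount goes to the deductible. Cost to member: $485. OOP to date $485. Plan pays $485 − $485 = $0.
Bill 2, $300: fully absorbed by the deductible. Cost to member: $300. OOP to date $785. Plan pays $300 − $300 = $0.
Bill 3, $9,091: deductible takes $1,080, $8,011 remains; 20% of $8,011 = $1,602.20. Member owes $2,682.20 (running OOP $3,467.20). Plan pays $9,091 − $2,682.20 = $6,408.80.
Bill 4, $9,409: deductible met; 20% of $9,409 = $1,881.80. That would push OOP to $5,349, over the $5,175 cap, so member pays $5,175 − $3,467.20 = $1,707.80. Plan pays $9,409 − $1,707.80 = $7,701.20.

$7,701.20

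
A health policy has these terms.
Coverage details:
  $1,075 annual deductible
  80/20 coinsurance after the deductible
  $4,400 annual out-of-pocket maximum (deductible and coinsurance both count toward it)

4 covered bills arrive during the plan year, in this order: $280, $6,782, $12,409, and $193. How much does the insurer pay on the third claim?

$10,281.40

#1 ($280): fully absorbed by the deductible. Patient pays $280; OOP now $280. Plan pays $280 − $280 = $0.
#2 ($6,782): deductible takes $795, $5,987 remains; patient's 20% is $1,197.40. Patient owes $1,992.40 (running OOP $2,272.40). Insurer: $6,782 − $1,992.40 = $4,789.60.
#3 ($12,409): deductible already satisfied, so patient's share is 20% × $12,409 = $2,481.80. Adding that to $2,272.40 gives $4,754.20, past the $4,400 cap; patient pays only $4,400 − $2,272.40 = $2,127.60. Insurer: $12,409 − $2,127.60 = $10,281.40.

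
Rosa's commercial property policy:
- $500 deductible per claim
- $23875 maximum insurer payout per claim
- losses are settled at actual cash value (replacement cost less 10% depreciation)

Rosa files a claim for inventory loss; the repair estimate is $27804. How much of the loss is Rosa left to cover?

$3929

Actual cash value after 10% depreciation: $27804 × 90% = $25023.60.
After the deductible, $25023.60 − $500 = $24523.60 remains.
$24523.60 exceeds the $23875 limit, so the insurer pays the limit: $23875.
Out of pocket: $27804 − $23875 = $3929.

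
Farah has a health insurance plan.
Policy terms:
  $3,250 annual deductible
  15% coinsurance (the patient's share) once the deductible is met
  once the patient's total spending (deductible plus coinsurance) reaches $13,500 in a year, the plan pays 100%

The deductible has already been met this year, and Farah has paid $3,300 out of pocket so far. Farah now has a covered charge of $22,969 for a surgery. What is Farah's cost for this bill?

The deductible is already satisfied, so the full bill goes to coinsurance.
15% of $22,969 = $3,445.35 falls to the patient.
Year-to-date out-of-pocket becomes $3,300 + $3,445.35 = $6,745.35, still under the $13,500 maximum, so no cap applies.

$3,445.35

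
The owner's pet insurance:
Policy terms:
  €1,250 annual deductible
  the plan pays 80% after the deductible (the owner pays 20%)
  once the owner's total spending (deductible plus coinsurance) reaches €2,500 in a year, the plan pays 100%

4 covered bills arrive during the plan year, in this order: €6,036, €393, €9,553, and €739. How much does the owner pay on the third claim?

Claim 1 (€6,036): €1,250 to deductible, leaving €4,786; owner's 20% is €957.20. Owner owes €2,207.20 (running OOP €2,207.20).
Claim 2 (€393): deductible met; 20% of €393 = €78.60. Cost to owner: €78.60. OOP to date €2,285.80.
Claim 3 (€9,553): deductible already satisfied, so owner's share is 20% × €9,553 = €1,910.60. That would push OOP to €4,196.40, over the €2,500 cap, so owner pays €2,500 − €2,285.80 = €214.20.

€214.20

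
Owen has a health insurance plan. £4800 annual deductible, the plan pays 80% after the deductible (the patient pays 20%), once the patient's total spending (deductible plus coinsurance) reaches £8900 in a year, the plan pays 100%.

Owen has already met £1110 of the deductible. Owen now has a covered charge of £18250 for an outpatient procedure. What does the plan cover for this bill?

£11648

£1110 of the £4800 deductible is already met, leaving £3690.
That leaves £18250 − £3690 = £14560 for coinsurance.
Patient's 20% share of £14560 is £2912.
That puts the patient's cost at £3690 + £2912 = £6602 before any cap.
Cumulative spending £1110 + £6602 = £7712 stays under the £8900 maximum.
The insurer covers the remainder: £18250 − £6602 = £11648.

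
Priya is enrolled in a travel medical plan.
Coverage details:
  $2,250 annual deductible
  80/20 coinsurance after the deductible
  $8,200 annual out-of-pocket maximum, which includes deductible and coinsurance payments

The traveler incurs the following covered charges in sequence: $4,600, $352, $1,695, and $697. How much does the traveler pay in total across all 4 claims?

#1 ($4,600): deductible takes $2,250, $2,350 remains; traveler's 20% is $470. Traveler pays $2,720; OOP now $2,720.
#2 ($352): deductible met; 20% of $352 = $70.40. Cost to traveler: $70.40. OOP to date $2,790.40.
#3 ($1,695): deductible already satisfied, so traveler's share is 20% × $1,695 = $339. Traveler owes $339 (running OOP $3,129.40).
#4 ($697): deductible already satisfied, so traveler's share is 20% × $697 = $139.40. Cost to traveler: $139.40. OOP to date $3,268.80.
Total paid by the traveler: $2,720 + $70.40 + $339 + $139.40 = $3,268.80.

$3,268.80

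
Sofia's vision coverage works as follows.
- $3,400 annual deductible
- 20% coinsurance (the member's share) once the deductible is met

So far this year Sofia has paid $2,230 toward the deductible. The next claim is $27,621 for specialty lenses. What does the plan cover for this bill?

Deductible still to meet: $3,400 − $2,230 = $1,170.
After the $1,170 deductible portion, $27,621 − $1,170 = $26,451 is subject to coinsurance.
Member's 20% share of $26,451 is $5,290.20.
So the member owes $1,170 + $5,290.20 = $6,460.20.
Insurer pays the balance: $27,621 − $6,460.20 = $21,160.80.

$21,160.80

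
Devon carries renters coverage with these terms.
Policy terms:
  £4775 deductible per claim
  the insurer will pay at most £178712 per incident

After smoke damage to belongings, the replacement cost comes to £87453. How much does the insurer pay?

£82678

Subtract the deductible: £87453 − £4775 = £82678.
£82678 ≤ £178712, so the limit doesn't bind; insurer pays £82678.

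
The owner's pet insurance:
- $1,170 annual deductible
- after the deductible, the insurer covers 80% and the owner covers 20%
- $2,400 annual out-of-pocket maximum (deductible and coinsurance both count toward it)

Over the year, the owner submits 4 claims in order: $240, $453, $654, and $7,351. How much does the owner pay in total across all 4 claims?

#1 ($240): entire amount goes to the deductible. Owner pays $240; OOP now $240.
#2 ($453): fully absorbed by the deductible. Owner pays $453; OOP now $693.
#3 ($654): $477 to deductible, leaving $177; 20% of $177 = $35.40. Owner pays $512.40; OOP now $1,205.40.
#4 ($7,351): deductible met; 20% of $7,351 = $1,470.20. Adding that to $1,205.40 gives $2,675.60, past the $2,400 cap; owner pays only $2,400 − $1,205.40 = $1,194.60.
Summing the owner's payments: $240 + $453 + $512.40 + $1,194.60 = $2,400.

$2,400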